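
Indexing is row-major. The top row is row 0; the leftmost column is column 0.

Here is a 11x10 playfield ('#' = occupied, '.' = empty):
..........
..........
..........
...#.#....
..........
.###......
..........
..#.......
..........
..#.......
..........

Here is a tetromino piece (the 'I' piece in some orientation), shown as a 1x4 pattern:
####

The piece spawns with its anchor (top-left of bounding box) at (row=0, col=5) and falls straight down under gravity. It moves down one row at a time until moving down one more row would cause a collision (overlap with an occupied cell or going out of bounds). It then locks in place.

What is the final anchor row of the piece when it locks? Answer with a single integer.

Spawn at (row=0, col=5). Try each row:
  row 0: fits
  row 1: fits
  row 2: fits
  row 3: blocked -> lock at row 2

Answer: 2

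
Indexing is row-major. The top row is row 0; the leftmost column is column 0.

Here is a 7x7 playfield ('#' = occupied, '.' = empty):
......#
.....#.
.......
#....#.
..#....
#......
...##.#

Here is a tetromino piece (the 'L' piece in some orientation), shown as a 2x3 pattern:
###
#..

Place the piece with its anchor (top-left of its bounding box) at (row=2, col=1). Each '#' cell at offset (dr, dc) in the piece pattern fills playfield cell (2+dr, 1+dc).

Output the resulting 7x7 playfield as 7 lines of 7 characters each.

Answer: ......#
.....#.
.###...
##...#.
..#....
#......
...##.#

Derivation:
Fill (2+0,1+0) = (2,1)
Fill (2+0,1+1) = (2,2)
Fill (2+0,1+2) = (2,3)
Fill (2+1,1+0) = (3,1)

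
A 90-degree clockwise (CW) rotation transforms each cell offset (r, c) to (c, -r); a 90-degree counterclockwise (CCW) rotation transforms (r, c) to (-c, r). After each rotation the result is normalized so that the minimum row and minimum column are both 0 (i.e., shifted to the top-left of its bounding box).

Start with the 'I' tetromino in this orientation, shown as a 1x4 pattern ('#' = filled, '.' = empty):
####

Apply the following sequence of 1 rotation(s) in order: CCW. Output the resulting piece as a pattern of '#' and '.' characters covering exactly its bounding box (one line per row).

Start:
####
After rotation 1 (CCW):
#
#
#
#

Answer: #
#
#
#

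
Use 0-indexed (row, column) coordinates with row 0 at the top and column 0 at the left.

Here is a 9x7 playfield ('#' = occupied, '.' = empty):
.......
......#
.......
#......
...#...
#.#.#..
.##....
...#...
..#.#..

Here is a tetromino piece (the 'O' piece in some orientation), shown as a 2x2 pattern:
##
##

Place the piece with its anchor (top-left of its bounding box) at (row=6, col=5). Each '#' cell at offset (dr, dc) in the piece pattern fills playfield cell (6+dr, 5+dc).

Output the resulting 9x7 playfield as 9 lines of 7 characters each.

Answer: .......
......#
.......
#......
...#...
#.#.#..
.##..##
...#.##
..#.#..

Derivation:
Fill (6+0,5+0) = (6,5)
Fill (6+0,5+1) = (6,6)
Fill (6+1,5+0) = (7,5)
Fill (6+1,5+1) = (7,6)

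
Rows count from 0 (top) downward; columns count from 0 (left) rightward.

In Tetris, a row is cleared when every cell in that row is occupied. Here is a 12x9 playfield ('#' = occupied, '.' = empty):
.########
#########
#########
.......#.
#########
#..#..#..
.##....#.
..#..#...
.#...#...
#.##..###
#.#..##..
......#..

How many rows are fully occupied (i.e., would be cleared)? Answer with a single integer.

Check each row:
  row 0: 1 empty cell -> not full
  row 1: 0 empty cells -> FULL (clear)
  row 2: 0 empty cells -> FULL (clear)
  row 3: 8 empty cells -> not full
  row 4: 0 empty cells -> FULL (clear)
  row 5: 6 empty cells -> not full
  row 6: 6 empty cells -> not full
  row 7: 7 empty cells -> not full
  row 8: 7 empty cells -> not full
  row 9: 3 empty cells -> not full
  row 10: 5 empty cells -> not full
  row 11: 8 empty cells -> not full
Total rows cleared: 3

Answer: 3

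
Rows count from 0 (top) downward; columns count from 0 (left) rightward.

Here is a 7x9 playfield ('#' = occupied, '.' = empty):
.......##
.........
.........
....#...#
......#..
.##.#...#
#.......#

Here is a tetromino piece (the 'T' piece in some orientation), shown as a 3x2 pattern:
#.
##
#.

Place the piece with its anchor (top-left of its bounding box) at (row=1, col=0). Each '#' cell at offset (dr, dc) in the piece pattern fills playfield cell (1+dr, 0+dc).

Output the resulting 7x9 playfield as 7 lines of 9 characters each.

Answer: .......##
#........
##.......
#...#...#
......#..
.##.#...#
#.......#

Derivation:
Fill (1+0,0+0) = (1,0)
Fill (1+1,0+0) = (2,0)
Fill (1+1,0+1) = (2,1)
Fill (1+2,0+0) = (3,0)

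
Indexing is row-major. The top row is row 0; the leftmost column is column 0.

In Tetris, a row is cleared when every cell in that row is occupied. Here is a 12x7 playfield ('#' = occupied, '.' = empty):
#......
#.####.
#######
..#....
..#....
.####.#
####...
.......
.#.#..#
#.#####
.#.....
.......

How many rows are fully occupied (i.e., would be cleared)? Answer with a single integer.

Answer: 1

Derivation:
Check each row:
  row 0: 6 empty cells -> not full
  row 1: 2 empty cells -> not full
  row 2: 0 empty cells -> FULL (clear)
  row 3: 6 empty cells -> not full
  row 4: 6 empty cells -> not full
  row 5: 2 empty cells -> not full
  row 6: 3 empty cells -> not full
  row 7: 7 empty cells -> not full
  row 8: 4 empty cells -> not full
  row 9: 1 empty cell -> not full
  row 10: 6 empty cells -> not full
  row 11: 7 empty cells -> not full
Total rows cleared: 1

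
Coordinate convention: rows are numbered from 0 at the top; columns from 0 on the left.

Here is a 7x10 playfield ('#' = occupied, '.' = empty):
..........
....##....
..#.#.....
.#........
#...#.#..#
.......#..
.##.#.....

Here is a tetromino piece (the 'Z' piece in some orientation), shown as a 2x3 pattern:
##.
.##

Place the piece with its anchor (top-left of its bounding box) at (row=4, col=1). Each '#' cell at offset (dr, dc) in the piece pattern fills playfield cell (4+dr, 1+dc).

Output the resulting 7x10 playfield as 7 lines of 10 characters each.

Fill (4+0,1+0) = (4,1)
Fill (4+0,1+1) = (4,2)
Fill (4+1,1+1) = (5,2)
Fill (4+1,1+2) = (5,3)

Answer: ..........
....##....
..#.#.....
.#........
###.#.#..#
..##...#..
.##.#.....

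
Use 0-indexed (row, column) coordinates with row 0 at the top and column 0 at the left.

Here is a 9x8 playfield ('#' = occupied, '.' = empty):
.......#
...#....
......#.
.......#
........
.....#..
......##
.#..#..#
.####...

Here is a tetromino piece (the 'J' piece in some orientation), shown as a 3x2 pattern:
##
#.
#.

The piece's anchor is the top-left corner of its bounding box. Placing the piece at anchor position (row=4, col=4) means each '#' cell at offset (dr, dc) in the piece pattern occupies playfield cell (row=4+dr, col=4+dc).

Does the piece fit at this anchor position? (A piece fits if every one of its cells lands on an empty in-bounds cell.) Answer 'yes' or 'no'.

Check each piece cell at anchor (4, 4):
  offset (0,0) -> (4,4): empty -> OK
  offset (0,1) -> (4,5): empty -> OK
  offset (1,0) -> (5,4): empty -> OK
  offset (2,0) -> (6,4): empty -> OK
All cells valid: yes

Answer: yes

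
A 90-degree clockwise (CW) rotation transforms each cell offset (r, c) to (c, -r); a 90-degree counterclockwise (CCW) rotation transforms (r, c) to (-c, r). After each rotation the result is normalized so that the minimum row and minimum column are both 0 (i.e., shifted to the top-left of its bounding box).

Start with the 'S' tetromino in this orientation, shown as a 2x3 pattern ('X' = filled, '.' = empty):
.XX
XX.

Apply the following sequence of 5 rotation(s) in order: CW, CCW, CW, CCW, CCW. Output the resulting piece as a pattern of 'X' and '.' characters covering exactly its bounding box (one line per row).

Start:
.XX
XX.
After rotation 1 (CW):
X.
XX
.X
After rotation 2 (CCW):
.XX
XX.
After rotation 3 (CW):
X.
XX
.X
After rotation 4 (CCW):
.XX
XX.
After rotation 5 (CCW):
X.
XX
.X

Answer: X.
XX
.X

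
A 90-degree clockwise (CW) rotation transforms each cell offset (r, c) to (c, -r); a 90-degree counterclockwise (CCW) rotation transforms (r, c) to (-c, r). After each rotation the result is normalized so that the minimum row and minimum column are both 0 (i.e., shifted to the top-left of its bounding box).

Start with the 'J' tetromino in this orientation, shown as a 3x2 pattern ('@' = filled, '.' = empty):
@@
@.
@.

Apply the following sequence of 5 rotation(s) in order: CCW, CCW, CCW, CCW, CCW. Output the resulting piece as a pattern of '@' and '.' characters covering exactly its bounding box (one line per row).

Answer: @..
@@@

Derivation:
Start:
@@
@.
@.
After rotation 1 (CCW):
@..
@@@
After rotation 2 (CCW):
.@
.@
@@
After rotation 3 (CCW):
@@@
..@
After rotation 4 (CCW):
@@
@.
@.
After rotation 5 (CCW):
@..
@@@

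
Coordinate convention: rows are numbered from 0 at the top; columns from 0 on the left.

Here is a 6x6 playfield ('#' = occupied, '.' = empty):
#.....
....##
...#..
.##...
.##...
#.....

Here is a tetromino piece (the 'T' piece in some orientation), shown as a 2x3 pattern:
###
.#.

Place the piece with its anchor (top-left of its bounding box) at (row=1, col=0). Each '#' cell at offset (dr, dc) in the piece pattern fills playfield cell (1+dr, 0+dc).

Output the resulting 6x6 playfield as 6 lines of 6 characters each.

Fill (1+0,0+0) = (1,0)
Fill (1+0,0+1) = (1,1)
Fill (1+0,0+2) = (1,2)
Fill (1+1,0+1) = (2,1)

Answer: #.....
###.##
.#.#..
.##...
.##...
#.....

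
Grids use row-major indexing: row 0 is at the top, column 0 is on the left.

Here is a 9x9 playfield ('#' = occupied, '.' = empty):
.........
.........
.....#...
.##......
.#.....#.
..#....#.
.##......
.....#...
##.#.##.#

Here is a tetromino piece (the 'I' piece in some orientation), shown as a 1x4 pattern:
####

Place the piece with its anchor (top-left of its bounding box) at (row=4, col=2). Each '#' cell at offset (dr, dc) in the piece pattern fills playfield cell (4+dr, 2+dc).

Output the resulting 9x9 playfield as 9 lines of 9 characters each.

Fill (4+0,2+0) = (4,2)
Fill (4+0,2+1) = (4,3)
Fill (4+0,2+2) = (4,4)
Fill (4+0,2+3) = (4,5)

Answer: .........
.........
.....#...
.##......
.#####.#.
..#....#.
.##......
.....#...
##.#.##.#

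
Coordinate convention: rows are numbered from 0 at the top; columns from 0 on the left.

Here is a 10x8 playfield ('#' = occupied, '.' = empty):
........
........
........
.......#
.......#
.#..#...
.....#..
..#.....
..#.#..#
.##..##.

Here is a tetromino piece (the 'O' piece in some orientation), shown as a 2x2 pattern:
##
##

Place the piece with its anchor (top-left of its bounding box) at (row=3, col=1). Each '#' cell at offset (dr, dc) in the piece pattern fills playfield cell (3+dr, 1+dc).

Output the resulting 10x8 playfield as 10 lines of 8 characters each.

Fill (3+0,1+0) = (3,1)
Fill (3+0,1+1) = (3,2)
Fill (3+1,1+0) = (4,1)
Fill (3+1,1+1) = (4,2)

Answer: ........
........
........
.##....#
.##....#
.#..#...
.....#..
..#.....
..#.#..#
.##..##.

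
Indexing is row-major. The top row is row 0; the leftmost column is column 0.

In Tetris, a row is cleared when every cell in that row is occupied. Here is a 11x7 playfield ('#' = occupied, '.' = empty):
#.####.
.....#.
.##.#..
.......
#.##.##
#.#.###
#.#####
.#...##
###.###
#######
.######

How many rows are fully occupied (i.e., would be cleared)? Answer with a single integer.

Answer: 1

Derivation:
Check each row:
  row 0: 2 empty cells -> not full
  row 1: 6 empty cells -> not full
  row 2: 4 empty cells -> not full
  row 3: 7 empty cells -> not full
  row 4: 2 empty cells -> not full
  row 5: 2 empty cells -> not full
  row 6: 1 empty cell -> not full
  row 7: 4 empty cells -> not full
  row 8: 1 empty cell -> not full
  row 9: 0 empty cells -> FULL (clear)
  row 10: 1 empty cell -> not full
Total rows cleared: 1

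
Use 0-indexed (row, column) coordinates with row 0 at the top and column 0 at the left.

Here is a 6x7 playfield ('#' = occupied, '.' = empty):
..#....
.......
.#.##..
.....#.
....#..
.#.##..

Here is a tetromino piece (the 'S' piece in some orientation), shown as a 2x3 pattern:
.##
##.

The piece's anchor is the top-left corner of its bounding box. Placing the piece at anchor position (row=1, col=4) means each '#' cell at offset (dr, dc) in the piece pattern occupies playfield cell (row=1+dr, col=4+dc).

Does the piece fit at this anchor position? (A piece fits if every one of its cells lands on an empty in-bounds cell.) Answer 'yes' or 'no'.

Check each piece cell at anchor (1, 4):
  offset (0,1) -> (1,5): empty -> OK
  offset (0,2) -> (1,6): empty -> OK
  offset (1,0) -> (2,4): occupied ('#') -> FAIL
  offset (1,1) -> (2,5): empty -> OK
All cells valid: no

Answer: no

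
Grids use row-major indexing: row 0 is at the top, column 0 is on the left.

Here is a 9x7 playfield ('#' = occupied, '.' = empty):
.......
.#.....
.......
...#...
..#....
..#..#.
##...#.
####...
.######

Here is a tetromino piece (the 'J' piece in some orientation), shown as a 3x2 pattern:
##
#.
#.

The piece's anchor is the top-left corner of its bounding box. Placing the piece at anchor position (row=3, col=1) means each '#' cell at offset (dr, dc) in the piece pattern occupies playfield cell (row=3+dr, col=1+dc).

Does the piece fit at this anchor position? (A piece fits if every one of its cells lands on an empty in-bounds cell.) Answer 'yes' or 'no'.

Check each piece cell at anchor (3, 1):
  offset (0,0) -> (3,1): empty -> OK
  offset (0,1) -> (3,2): empty -> OK
  offset (1,0) -> (4,1): empty -> OK
  offset (2,0) -> (5,1): empty -> OK
All cells valid: yes

Answer: yes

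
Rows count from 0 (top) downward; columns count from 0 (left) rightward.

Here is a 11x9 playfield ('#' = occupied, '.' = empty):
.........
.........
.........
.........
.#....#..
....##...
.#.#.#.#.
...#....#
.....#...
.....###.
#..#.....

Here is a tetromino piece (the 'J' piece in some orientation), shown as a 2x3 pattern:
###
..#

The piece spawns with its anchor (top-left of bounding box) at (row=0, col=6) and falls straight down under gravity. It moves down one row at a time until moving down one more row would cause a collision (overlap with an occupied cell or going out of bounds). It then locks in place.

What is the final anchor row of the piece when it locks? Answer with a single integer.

Answer: 3

Derivation:
Spawn at (row=0, col=6). Try each row:
  row 0: fits
  row 1: fits
  row 2: fits
  row 3: fits
  row 4: blocked -> lock at row 3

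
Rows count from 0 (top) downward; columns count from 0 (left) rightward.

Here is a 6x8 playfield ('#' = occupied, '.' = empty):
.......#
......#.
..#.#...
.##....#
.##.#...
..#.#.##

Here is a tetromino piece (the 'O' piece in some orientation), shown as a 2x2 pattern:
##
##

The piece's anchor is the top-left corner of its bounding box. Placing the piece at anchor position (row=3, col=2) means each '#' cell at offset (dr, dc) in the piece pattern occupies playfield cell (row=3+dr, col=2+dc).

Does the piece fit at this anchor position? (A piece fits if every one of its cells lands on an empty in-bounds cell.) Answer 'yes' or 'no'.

Answer: no

Derivation:
Check each piece cell at anchor (3, 2):
  offset (0,0) -> (3,2): occupied ('#') -> FAIL
  offset (0,1) -> (3,3): empty -> OK
  offset (1,0) -> (4,2): occupied ('#') -> FAIL
  offset (1,1) -> (4,3): empty -> OK
All cells valid: no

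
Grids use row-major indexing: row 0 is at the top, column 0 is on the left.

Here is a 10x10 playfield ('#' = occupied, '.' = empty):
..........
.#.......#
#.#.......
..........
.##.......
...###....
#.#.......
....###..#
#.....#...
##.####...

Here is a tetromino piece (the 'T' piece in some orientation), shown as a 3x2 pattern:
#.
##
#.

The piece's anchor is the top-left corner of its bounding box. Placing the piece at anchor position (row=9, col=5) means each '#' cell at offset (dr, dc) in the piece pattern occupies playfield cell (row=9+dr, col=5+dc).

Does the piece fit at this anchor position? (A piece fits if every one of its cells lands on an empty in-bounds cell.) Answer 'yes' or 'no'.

Check each piece cell at anchor (9, 5):
  offset (0,0) -> (9,5): occupied ('#') -> FAIL
  offset (1,0) -> (10,5): out of bounds -> FAIL
  offset (1,1) -> (10,6): out of bounds -> FAIL
  offset (2,0) -> (11,5): out of bounds -> FAIL
All cells valid: no

Answer: no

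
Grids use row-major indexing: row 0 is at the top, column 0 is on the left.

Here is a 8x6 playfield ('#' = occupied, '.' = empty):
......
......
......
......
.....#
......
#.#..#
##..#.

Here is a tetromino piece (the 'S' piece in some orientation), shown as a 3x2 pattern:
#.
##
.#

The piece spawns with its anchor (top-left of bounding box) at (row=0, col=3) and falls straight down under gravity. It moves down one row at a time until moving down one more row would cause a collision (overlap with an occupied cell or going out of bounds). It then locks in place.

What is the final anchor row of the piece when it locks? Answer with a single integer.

Answer: 4

Derivation:
Spawn at (row=0, col=3). Try each row:
  row 0: fits
  row 1: fits
  row 2: fits
  row 3: fits
  row 4: fits
  row 5: blocked -> lock at row 4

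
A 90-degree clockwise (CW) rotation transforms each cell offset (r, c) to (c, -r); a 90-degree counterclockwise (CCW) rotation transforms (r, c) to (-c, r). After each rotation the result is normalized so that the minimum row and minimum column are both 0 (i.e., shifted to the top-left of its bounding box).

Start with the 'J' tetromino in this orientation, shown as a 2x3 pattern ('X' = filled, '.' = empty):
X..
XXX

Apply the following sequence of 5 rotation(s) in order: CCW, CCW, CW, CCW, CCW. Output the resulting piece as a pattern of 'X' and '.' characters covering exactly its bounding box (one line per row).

Start:
X..
XXX
After rotation 1 (CCW):
.X
.X
XX
After rotation 2 (CCW):
XXX
..X
After rotation 3 (CW):
.X
.X
XX
After rotation 4 (CCW):
XXX
..X
After rotation 5 (CCW):
XX
X.
X.

Answer: XX
X.
X.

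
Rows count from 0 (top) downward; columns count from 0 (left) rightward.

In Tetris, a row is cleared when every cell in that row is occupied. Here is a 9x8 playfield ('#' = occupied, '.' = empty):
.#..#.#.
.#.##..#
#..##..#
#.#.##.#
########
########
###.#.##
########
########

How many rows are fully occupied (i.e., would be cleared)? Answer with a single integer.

Answer: 4

Derivation:
Check each row:
  row 0: 5 empty cells -> not full
  row 1: 4 empty cells -> not full
  row 2: 4 empty cells -> not full
  row 3: 3 empty cells -> not full
  row 4: 0 empty cells -> FULL (clear)
  row 5: 0 empty cells -> FULL (clear)
  row 6: 2 empty cells -> not full
  row 7: 0 empty cells -> FULL (clear)
  row 8: 0 empty cells -> FULL (clear)
Total rows cleared: 4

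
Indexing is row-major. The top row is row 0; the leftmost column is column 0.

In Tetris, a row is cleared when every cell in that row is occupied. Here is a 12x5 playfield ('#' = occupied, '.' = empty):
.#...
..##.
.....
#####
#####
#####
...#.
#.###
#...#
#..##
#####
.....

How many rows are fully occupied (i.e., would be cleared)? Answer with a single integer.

Check each row:
  row 0: 4 empty cells -> not full
  row 1: 3 empty cells -> not full
  row 2: 5 empty cells -> not full
  row 3: 0 empty cells -> FULL (clear)
  row 4: 0 empty cells -> FULL (clear)
  row 5: 0 empty cells -> FULL (clear)
  row 6: 4 empty cells -> not full
  row 7: 1 empty cell -> not full
  row 8: 3 empty cells -> not full
  row 9: 2 empty cells -> not full
  row 10: 0 empty cells -> FULL (clear)
  row 11: 5 empty cells -> not full
Total rows cleared: 4

Answer: 4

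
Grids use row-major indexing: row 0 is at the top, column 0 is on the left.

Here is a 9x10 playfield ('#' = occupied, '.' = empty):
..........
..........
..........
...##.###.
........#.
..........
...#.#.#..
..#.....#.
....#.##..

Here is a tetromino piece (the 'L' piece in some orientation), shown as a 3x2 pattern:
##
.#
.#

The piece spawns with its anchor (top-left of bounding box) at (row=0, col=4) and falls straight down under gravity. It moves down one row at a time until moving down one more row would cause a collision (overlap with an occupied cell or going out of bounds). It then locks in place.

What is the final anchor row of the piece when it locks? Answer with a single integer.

Spawn at (row=0, col=4). Try each row:
  row 0: fits
  row 1: fits
  row 2: fits
  row 3: blocked -> lock at row 2

Answer: 2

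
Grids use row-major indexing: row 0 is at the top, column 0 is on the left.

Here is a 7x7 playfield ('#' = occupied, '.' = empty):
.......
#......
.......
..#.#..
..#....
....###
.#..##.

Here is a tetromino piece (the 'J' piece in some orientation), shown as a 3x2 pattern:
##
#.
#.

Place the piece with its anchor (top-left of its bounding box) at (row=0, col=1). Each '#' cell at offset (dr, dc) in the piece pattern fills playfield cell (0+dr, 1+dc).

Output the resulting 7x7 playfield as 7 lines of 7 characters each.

Fill (0+0,1+0) = (0,1)
Fill (0+0,1+1) = (0,2)
Fill (0+1,1+0) = (1,1)
Fill (0+2,1+0) = (2,1)

Answer: .##....
##.....
.#.....
..#.#..
..#....
....###
.#..##.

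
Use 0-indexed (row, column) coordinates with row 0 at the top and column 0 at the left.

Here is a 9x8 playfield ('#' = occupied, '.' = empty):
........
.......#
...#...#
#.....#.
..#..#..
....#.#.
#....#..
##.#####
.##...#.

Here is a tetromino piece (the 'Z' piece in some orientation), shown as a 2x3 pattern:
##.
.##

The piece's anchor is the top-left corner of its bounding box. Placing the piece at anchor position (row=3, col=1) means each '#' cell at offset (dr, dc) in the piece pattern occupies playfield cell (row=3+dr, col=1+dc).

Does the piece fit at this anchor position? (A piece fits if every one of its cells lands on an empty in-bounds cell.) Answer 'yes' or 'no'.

Answer: no

Derivation:
Check each piece cell at anchor (3, 1):
  offset (0,0) -> (3,1): empty -> OK
  offset (0,1) -> (3,2): empty -> OK
  offset (1,1) -> (4,2): occupied ('#') -> FAIL
  offset (1,2) -> (4,3): empty -> OK
All cells valid: no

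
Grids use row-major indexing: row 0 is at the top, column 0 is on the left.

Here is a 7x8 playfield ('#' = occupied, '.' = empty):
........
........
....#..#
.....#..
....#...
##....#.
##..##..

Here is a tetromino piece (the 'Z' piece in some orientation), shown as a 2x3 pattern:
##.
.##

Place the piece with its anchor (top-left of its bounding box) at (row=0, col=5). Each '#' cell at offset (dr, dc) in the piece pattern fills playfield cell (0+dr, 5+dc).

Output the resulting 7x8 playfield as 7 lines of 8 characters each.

Answer: .....##.
......##
....#..#
.....#..
....#...
##....#.
##..##..

Derivation:
Fill (0+0,5+0) = (0,5)
Fill (0+0,5+1) = (0,6)
Fill (0+1,5+1) = (1,6)
Fill (0+1,5+2) = (1,7)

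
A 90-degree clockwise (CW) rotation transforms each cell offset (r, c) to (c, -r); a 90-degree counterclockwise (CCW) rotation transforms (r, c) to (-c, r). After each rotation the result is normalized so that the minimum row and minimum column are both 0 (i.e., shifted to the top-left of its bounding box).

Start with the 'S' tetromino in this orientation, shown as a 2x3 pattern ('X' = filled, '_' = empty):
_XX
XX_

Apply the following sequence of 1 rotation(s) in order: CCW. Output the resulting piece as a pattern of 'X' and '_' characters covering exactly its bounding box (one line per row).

Answer: X_
XX
_X

Derivation:
Start:
_XX
XX_
After rotation 1 (CCW):
X_
XX
_X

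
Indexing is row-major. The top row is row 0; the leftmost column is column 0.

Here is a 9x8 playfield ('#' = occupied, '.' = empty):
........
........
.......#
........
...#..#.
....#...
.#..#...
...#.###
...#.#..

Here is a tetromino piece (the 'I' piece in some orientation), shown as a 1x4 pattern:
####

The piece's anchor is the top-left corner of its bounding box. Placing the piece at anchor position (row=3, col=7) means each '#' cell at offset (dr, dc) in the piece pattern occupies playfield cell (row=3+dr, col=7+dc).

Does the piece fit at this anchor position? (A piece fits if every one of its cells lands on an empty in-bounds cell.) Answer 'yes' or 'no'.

Answer: no

Derivation:
Check each piece cell at anchor (3, 7):
  offset (0,0) -> (3,7): empty -> OK
  offset (0,1) -> (3,8): out of bounds -> FAIL
  offset (0,2) -> (3,9): out of bounds -> FAIL
  offset (0,3) -> (3,10): out of bounds -> FAIL
All cells valid: no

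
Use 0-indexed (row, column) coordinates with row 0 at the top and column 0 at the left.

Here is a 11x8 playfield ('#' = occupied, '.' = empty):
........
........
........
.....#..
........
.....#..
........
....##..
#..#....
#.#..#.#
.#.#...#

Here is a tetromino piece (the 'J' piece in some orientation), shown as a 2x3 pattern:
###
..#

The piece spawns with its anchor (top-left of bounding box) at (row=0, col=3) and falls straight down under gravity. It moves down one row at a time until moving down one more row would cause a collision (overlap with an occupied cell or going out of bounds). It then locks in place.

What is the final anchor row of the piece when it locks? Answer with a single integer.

Answer: 1

Derivation:
Spawn at (row=0, col=3). Try each row:
  row 0: fits
  row 1: fits
  row 2: blocked -> lock at row 1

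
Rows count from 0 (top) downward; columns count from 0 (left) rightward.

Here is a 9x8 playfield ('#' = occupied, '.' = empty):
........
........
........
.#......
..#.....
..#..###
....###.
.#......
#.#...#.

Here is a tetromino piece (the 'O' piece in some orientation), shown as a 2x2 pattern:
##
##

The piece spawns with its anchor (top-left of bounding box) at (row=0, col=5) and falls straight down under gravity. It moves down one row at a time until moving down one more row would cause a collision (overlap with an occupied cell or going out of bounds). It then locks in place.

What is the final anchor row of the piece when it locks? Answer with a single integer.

Answer: 3

Derivation:
Spawn at (row=0, col=5). Try each row:
  row 0: fits
  row 1: fits
  row 2: fits
  row 3: fits
  row 4: blocked -> lock at row 3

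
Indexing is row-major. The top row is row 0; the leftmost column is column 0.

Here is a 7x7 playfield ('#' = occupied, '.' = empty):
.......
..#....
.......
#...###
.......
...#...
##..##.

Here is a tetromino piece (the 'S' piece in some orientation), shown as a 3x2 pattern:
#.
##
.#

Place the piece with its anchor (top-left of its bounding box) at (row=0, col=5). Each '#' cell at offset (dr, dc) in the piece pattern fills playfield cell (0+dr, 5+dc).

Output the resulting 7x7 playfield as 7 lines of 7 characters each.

Answer: .....#.
..#..##
......#
#...###
.......
...#...
##..##.

Derivation:
Fill (0+0,5+0) = (0,5)
Fill (0+1,5+0) = (1,5)
Fill (0+1,5+1) = (1,6)
Fill (0+2,5+1) = (2,6)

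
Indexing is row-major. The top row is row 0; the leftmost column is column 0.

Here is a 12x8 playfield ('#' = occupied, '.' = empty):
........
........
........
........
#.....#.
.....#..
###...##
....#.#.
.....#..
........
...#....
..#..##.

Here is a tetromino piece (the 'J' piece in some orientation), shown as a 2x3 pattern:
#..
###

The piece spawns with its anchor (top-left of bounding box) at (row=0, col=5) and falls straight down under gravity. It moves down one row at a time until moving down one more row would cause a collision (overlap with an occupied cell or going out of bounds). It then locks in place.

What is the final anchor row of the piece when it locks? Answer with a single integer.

Answer: 2

Derivation:
Spawn at (row=0, col=5). Try each row:
  row 0: fits
  row 1: fits
  row 2: fits
  row 3: blocked -> lock at row 2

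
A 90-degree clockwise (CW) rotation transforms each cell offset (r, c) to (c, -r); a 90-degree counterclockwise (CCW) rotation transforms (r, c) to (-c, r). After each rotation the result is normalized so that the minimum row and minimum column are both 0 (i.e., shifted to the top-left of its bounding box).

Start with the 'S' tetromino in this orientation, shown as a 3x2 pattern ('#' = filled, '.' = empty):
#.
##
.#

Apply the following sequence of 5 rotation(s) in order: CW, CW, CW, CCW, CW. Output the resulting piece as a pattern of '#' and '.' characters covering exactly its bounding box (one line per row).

Start:
#.
##
.#
After rotation 1 (CW):
.##
##.
After rotation 2 (CW):
#.
##
.#
After rotation 3 (CW):
.##
##.
After rotation 4 (CCW):
#.
##
.#
After rotation 5 (CW):
.##
##.

Answer: .##
##.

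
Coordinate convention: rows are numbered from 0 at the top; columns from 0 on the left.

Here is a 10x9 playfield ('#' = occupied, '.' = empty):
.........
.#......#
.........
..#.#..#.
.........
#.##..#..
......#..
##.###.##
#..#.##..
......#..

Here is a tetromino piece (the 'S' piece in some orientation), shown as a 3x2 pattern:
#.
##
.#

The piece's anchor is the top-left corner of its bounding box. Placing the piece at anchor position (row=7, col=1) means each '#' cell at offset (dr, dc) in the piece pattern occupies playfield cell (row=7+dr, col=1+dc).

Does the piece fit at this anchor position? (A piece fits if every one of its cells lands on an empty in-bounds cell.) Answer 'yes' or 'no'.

Answer: no

Derivation:
Check each piece cell at anchor (7, 1):
  offset (0,0) -> (7,1): occupied ('#') -> FAIL
  offset (1,0) -> (8,1): empty -> OK
  offset (1,1) -> (8,2): empty -> OK
  offset (2,1) -> (9,2): empty -> OK
All cells valid: no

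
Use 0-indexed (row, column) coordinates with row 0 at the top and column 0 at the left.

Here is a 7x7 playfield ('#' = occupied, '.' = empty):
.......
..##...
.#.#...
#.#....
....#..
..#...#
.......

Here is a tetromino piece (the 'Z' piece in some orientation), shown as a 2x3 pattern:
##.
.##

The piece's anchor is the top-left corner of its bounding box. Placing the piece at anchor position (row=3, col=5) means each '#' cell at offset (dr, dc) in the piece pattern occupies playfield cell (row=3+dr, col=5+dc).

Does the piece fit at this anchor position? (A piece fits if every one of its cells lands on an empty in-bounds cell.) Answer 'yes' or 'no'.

Answer: no

Derivation:
Check each piece cell at anchor (3, 5):
  offset (0,0) -> (3,5): empty -> OK
  offset (0,1) -> (3,6): empty -> OK
  offset (1,1) -> (4,6): empty -> OK
  offset (1,2) -> (4,7): out of bounds -> FAIL
All cells valid: no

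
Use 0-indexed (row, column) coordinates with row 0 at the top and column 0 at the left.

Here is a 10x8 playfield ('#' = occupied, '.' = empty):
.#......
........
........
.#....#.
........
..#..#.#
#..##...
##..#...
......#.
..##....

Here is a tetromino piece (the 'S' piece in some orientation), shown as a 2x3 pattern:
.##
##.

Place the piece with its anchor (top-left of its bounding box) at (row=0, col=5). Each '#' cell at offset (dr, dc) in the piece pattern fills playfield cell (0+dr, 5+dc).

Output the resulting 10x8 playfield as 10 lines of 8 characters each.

Fill (0+0,5+1) = (0,6)
Fill (0+0,5+2) = (0,7)
Fill (0+1,5+0) = (1,5)
Fill (0+1,5+1) = (1,6)

Answer: .#....##
.....##.
........
.#....#.
........
..#..#.#
#..##...
##..#...
......#.
..##....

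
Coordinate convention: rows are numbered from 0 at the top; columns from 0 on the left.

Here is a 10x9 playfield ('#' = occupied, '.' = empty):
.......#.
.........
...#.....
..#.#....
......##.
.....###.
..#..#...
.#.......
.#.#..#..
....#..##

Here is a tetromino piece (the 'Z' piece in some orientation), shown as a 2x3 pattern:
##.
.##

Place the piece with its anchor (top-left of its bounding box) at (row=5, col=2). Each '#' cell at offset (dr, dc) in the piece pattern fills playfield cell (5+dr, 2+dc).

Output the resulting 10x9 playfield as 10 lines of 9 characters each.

Answer: .......#.
.........
...#.....
..#.#....
......##.
..##.###.
..####...
.#.......
.#.#..#..
....#..##

Derivation:
Fill (5+0,2+0) = (5,2)
Fill (5+0,2+1) = (5,3)
Fill (5+1,2+1) = (6,3)
Fill (5+1,2+2) = (6,4)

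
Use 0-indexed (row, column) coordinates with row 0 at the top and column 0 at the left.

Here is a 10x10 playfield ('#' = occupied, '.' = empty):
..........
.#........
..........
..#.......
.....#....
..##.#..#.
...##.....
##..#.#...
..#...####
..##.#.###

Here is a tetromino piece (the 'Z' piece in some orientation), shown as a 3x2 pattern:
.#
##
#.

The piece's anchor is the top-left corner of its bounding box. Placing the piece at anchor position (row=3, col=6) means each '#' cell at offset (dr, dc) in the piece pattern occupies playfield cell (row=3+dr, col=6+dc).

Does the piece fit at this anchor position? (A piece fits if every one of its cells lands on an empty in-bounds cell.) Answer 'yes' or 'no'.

Check each piece cell at anchor (3, 6):
  offset (0,1) -> (3,7): empty -> OK
  offset (1,0) -> (4,6): empty -> OK
  offset (1,1) -> (4,7): empty -> OK
  offset (2,0) -> (5,6): empty -> OK
All cells valid: yes

Answer: yes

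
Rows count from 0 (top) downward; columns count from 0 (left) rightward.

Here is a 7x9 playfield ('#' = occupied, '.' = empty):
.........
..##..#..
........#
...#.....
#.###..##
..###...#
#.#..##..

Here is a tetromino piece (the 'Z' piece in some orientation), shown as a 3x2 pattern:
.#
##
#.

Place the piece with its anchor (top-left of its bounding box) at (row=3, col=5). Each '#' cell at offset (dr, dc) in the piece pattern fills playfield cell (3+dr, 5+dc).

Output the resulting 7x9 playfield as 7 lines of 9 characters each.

Fill (3+0,5+1) = (3,6)
Fill (3+1,5+0) = (4,5)
Fill (3+1,5+1) = (4,6)
Fill (3+2,5+0) = (5,5)

Answer: .........
..##..#..
........#
...#..#..
#.#######
..####..#
#.#..##..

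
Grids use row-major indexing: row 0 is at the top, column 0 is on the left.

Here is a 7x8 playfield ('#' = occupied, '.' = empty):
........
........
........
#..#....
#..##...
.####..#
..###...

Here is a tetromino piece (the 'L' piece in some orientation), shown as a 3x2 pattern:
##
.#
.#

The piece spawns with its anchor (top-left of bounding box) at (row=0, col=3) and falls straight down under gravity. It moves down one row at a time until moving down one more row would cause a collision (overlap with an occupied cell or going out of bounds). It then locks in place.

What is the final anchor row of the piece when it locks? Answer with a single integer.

Answer: 1

Derivation:
Spawn at (row=0, col=3). Try each row:
  row 0: fits
  row 1: fits
  row 2: blocked -> lock at row 1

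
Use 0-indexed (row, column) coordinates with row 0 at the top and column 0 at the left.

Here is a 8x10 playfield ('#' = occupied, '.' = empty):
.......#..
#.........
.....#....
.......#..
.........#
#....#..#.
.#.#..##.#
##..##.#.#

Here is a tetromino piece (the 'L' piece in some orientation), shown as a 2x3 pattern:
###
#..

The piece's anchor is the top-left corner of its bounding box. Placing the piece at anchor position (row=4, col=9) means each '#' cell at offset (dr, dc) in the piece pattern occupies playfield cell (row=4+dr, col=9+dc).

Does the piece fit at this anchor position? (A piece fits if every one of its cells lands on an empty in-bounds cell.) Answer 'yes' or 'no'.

Answer: no

Derivation:
Check each piece cell at anchor (4, 9):
  offset (0,0) -> (4,9): occupied ('#') -> FAIL
  offset (0,1) -> (4,10): out of bounds -> FAIL
  offset (0,2) -> (4,11): out of bounds -> FAIL
  offset (1,0) -> (5,9): empty -> OK
All cells valid: no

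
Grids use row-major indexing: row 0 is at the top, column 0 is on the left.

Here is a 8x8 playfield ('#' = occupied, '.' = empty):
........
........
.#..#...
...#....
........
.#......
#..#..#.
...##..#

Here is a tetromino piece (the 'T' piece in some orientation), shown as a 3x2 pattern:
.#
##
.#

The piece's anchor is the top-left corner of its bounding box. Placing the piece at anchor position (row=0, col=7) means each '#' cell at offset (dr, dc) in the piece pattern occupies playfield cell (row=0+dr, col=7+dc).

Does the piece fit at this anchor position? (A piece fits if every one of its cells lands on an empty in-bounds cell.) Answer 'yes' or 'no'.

Check each piece cell at anchor (0, 7):
  offset (0,1) -> (0,8): out of bounds -> FAIL
  offset (1,0) -> (1,7): empty -> OK
  offset (1,1) -> (1,8): out of bounds -> FAIL
  offset (2,1) -> (2,8): out of bounds -> FAIL
All cells valid: no

Answer: no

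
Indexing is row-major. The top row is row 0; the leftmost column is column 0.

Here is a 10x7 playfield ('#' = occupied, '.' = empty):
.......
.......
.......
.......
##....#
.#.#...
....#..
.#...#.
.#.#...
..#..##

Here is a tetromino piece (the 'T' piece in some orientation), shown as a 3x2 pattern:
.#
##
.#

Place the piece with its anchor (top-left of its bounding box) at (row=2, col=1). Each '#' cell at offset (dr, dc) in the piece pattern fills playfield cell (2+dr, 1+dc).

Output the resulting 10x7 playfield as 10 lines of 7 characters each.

Answer: .......
.......
..#....
.##....
###...#
.#.#...
....#..
.#...#.
.#.#...
..#..##

Derivation:
Fill (2+0,1+1) = (2,2)
Fill (2+1,1+0) = (3,1)
Fill (2+1,1+1) = (3,2)
Fill (2+2,1+1) = (4,2)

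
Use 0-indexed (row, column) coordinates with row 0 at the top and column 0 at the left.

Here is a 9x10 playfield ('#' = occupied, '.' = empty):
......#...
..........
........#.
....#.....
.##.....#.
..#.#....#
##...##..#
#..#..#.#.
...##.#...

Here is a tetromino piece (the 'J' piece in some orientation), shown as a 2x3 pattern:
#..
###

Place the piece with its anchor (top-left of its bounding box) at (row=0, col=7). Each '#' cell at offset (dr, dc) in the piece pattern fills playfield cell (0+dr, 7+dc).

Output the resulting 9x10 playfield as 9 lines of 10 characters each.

Answer: ......##..
.......###
........#.
....#.....
.##.....#.
..#.#....#
##...##..#
#..#..#.#.
...##.#...

Derivation:
Fill (0+0,7+0) = (0,7)
Fill (0+1,7+0) = (1,7)
Fill (0+1,7+1) = (1,8)
Fill (0+1,7+2) = (1,9)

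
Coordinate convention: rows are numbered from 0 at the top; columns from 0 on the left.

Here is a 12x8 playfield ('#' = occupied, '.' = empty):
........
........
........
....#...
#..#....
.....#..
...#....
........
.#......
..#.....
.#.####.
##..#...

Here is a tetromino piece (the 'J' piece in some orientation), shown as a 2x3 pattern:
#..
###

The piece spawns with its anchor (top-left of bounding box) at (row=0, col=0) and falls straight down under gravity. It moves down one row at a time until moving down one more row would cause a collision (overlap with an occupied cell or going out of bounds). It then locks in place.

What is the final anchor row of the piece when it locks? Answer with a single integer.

Spawn at (row=0, col=0). Try each row:
  row 0: fits
  row 1: fits
  row 2: fits
  row 3: blocked -> lock at row 2

Answer: 2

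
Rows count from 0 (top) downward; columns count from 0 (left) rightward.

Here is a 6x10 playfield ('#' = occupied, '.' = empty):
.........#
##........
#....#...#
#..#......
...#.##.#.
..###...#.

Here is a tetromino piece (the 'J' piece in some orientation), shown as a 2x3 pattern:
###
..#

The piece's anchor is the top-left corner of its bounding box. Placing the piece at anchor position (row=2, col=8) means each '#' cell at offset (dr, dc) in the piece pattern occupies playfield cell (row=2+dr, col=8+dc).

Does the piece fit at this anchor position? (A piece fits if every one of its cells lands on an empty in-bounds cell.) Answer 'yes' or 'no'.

Answer: no

Derivation:
Check each piece cell at anchor (2, 8):
  offset (0,0) -> (2,8): empty -> OK
  offset (0,1) -> (2,9): occupied ('#') -> FAIL
  offset (0,2) -> (2,10): out of bounds -> FAIL
  offset (1,2) -> (3,10): out of bounds -> FAIL
All cells valid: no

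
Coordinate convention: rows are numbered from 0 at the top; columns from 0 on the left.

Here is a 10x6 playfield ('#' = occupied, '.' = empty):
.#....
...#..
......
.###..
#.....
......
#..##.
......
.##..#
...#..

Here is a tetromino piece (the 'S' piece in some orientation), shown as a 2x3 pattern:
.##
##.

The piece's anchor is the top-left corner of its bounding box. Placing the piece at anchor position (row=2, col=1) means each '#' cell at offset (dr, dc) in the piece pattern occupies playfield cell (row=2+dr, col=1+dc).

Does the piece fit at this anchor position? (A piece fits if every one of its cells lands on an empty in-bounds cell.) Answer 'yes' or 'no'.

Answer: no

Derivation:
Check each piece cell at anchor (2, 1):
  offset (0,1) -> (2,2): empty -> OK
  offset (0,2) -> (2,3): empty -> OK
  offset (1,0) -> (3,1): occupied ('#') -> FAIL
  offset (1,1) -> (3,2): occupied ('#') -> FAIL
All cells valid: no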